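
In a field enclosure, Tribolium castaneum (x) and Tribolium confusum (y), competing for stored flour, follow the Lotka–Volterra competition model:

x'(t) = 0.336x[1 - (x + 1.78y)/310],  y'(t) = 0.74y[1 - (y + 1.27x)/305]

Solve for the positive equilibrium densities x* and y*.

Setting both brackets to zero gives the nullclines x + 1.78y = 310 and 1.27x + y = 305.
Substituting y = 305 - 1.27x into the first: x(1 - 1.78·1.27) = 310 - 1.78·305.
So x* = -233/-1.26 = 185, and then y* = 305 - 1.27·185 = 70.4.

x* ≈ 185, y* ≈ 70.4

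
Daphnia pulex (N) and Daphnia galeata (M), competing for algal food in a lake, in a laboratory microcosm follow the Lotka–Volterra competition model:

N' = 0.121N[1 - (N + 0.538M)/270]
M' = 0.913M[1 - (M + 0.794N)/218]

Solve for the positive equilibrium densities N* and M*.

N* ≈ 267, M* ≈ 6.32

Setting both brackets to zero gives the nullclines N + 0.538M = 270 and 0.794N + M = 218.
Substituting M = 218 - 0.794N into the first: N(1 - 0.538·0.794) = 270 - 0.538·218.
So N* = 153/0.573 = 267, and then M* = 218 - 0.794·267 = 6.32.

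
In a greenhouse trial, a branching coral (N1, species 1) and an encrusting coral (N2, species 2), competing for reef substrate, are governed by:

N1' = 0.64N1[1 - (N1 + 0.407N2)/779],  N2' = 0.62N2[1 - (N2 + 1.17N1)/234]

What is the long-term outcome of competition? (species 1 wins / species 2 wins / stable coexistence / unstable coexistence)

species 1 excludes species 2

Compare the nullcline intercepts: K1/α12 = 779/0.407 = 1910 > K2 = 234; K2/α21 = 234/1.17 = 200 < K1 = 779.
Since the inequalities point opposite ways, species 1 can invade but species 2 cannot.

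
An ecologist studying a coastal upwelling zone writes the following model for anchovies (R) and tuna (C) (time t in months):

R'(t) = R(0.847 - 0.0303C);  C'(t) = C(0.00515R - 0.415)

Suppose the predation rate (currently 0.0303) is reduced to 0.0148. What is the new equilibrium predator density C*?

At the interior fixed point, setting dR/dt = 0 with R > 0 fixes C* = (prey growth rate)/(RC coefficient) — independent of the other coefficients.
With the change, C* = 0.847/0.0148 = 57.2; it rises from 28.

C* ≈ 57.2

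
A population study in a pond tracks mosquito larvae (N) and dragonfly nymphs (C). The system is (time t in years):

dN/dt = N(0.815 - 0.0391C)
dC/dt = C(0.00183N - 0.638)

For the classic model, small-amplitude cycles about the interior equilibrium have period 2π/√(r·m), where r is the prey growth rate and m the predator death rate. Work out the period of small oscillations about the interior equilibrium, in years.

T ≈ 8.71 years

Here r = 0.815 and m = 0.638, so r·m = 0.52.
ω = √0.52 = 0.721 per year, hence T = 2π/ω ≈ 8.71 years.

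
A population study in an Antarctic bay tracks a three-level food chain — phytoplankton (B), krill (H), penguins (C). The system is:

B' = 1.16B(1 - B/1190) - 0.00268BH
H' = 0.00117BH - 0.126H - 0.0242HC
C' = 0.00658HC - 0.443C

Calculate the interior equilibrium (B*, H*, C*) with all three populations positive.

From dC/dt = 0: 0.00658H* = 0.443, so H* = 67.3.
From dB/dt = 0: 1.16(1 - B*/1190) = 0.00268·67.3, giving B* = 1190·(1 - 0.156) = 1000.
From dH/dt = 0: 0.00117·1000 - 0.126 = 0.0242C*, so C* = 1.05/0.0242 = 43.4.

B* ≈ 1000, H* ≈ 67.3, C* ≈ 43.4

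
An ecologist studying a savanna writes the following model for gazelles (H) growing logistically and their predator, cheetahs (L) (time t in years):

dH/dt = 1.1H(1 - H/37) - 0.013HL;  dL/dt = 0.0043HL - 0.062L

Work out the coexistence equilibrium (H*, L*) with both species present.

H* ≈ 14.4, L* ≈ 51.6

From dL/dt = 0 with L > 0: 0.0043H* = 0.062, so H* = 14.4.
Substitute into dH/dt = 0: 1.1(1 - 14.4/37) = 0.013L*.
The bracket is 0.61, giving L* = 0.671/0.013 = 51.6.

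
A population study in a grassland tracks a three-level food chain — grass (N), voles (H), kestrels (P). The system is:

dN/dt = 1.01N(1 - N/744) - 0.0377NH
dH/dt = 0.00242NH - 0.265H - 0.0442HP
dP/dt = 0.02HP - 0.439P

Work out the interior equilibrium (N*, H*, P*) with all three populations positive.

N* ≈ 134, H* ≈ 21.9, P* ≈ 1.36

From dP/dt = 0: 0.02H* = 0.439, so H* = 21.9.
From dN/dt = 0: 1.01(1 - N*/744) = 0.0377·21.9, giving N* = 744·(1 - 0.819) = 134.
From dH/dt = 0: 0.00242·134 - 0.265 = 0.0442P*, so P* = 0.0603/0.0442 = 1.36.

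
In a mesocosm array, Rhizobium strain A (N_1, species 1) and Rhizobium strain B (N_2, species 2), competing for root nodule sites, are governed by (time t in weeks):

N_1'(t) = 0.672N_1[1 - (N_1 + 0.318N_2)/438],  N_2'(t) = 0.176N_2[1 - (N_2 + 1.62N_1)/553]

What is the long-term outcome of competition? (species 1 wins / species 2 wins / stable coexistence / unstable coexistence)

Compare the nullcline intercepts: K1/α12 = 438/0.318 = 1380 > K2 = 553; K2/α21 = 553/1.62 = 341 < K1 = 438.
Since the inequalities point opposite ways, species 1 can invade but species 2 cannot.

species 1 excludes species 2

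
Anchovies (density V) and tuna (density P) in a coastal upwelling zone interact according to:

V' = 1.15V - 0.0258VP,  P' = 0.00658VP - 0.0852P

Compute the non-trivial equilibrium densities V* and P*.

Set dP/dt = 0 with P > 0: 0.00658V - 0.0852 = 0, so V* = 0.0852/0.00658 = 12.9.
Set dV/dt = 0 with V > 0: 1.15 - 0.0258P = 0, so P* = 1.15/0.0258 = 44.6.

V* ≈ 12.9, P* ≈ 44.6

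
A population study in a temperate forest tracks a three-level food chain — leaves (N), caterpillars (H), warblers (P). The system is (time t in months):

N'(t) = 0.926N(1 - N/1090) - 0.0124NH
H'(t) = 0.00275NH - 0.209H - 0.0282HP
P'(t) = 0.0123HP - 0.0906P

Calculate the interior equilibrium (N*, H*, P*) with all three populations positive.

N* ≈ 982, H* ≈ 7.37, P* ≈ 88.4

From dP/dt = 0: 0.0123H* = 0.0906, so H* = 7.37.
From dN/dt = 0: 0.926(1 - N*/1090) = 0.0124·7.37, giving N* = 1090·(1 - 0.0986) = 982.
From dH/dt = 0: 0.00275·982 - 0.209 = 0.0282P*, so P* = 2.49/0.0282 = 88.4.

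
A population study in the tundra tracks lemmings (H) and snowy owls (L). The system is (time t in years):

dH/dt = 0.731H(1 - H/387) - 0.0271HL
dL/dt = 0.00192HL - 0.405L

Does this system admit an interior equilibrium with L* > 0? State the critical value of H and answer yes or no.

Threshold H = 211; K > 211, so yes, the predator persists.

The predator equation gives dL/dt > 0 only when H > 0.405/0.00192 = 211.
Without the predator, H → K = 387. Since 387 > 211, the predator can invade and persist.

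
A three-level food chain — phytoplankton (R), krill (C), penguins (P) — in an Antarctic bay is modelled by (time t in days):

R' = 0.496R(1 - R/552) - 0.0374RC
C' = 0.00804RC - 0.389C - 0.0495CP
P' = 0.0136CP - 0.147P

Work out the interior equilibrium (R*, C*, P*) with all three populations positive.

R* ≈ 102, C* ≈ 10.8, P* ≈ 8.73

From dP/dt = 0: 0.0136C* = 0.147, so C* = 10.8.
From dR/dt = 0: 0.496(1 - R*/552) = 0.0374·10.8, giving R* = 552·(1 - 0.815) = 102.
From dC/dt = 0: 0.00804·102 - 0.389 = 0.0495P*, so P* = 0.432/0.0495 = 8.73.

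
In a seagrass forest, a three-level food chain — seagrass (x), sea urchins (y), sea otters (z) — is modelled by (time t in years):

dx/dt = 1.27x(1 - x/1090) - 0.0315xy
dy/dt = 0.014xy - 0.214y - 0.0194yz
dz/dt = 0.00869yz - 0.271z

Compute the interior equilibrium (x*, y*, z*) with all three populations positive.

From dz/dt = 0: 0.00869y* = 0.271, so y* = 31.2.
From dx/dt = 0: 1.27(1 - x*/1090) = 0.0315·31.2, giving x* = 1090·(1 - 0.773) = 247.
From dy/dt = 0: 0.014·247 - 0.214 = 0.0194z*, so z* = 3.24/0.0194 = 167.

x* ≈ 247, y* ≈ 31.2, z* ≈ 167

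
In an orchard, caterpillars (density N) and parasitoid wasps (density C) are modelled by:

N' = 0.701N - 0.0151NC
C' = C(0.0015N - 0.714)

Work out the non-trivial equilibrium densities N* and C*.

N* ≈ 476, C* ≈ 46.4

Set dC/dt = 0 with C > 0: 0.0015N - 0.714 = 0, so N* = 0.714/0.0015 = 476.
Set dN/dt = 0 with N > 0: 0.701 - 0.0151C = 0, so C* = 0.701/0.0151 = 46.4.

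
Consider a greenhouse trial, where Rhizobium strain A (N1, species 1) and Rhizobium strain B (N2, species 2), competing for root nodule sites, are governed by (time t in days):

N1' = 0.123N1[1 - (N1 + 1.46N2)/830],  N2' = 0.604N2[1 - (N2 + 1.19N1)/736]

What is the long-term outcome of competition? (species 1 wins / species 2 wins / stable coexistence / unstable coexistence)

Compare the nullcline intercepts: K1/α12 = 830/1.46 = 568 < K2 = 736; K2/α21 = 736/1.19 = 618 < K1 = 830.
Since both are reversed, neither can invade when rare; the interior point is a saddle.

unstable coexistence (outcome depends on initial conditions)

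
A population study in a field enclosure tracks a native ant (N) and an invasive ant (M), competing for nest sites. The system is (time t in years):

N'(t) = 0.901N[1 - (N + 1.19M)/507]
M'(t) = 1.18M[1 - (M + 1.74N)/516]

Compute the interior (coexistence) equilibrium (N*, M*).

N* ≈ 100, M* ≈ 342

Setting both brackets to zero gives the nullclines N + 1.19M = 507 and 1.74N + M = 516.
Substituting M = 516 - 1.74N into the first: N(1 - 1.19·1.74) = 507 - 1.19·516.
So N* = -107/-1.07 = 100, and then M* = 516 - 1.74·100 = 342.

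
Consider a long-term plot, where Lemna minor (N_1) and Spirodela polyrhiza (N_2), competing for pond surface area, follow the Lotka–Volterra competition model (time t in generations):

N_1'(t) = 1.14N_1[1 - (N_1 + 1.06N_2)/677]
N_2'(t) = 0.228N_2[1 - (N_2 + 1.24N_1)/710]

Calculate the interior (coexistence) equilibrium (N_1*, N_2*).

N_1* ≈ 240, N_2* ≈ 412

Setting both brackets to zero gives the nullclines N_1 + 1.06N_2 = 677 and 1.24N_1 + N_2 = 710.
Substituting N_2 = 710 - 1.24N_1 into the first: N_1(1 - 1.06·1.24) = 677 - 1.06·710.
So N_1* = -75.6/-0.314 = 240, and then N_2* = 710 - 1.24·240 = 412.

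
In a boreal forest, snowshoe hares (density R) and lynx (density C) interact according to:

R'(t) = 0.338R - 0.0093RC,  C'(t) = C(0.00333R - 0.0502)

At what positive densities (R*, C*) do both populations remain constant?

R* ≈ 15.1, C* ≈ 36.3

Set dC/dt = 0 with C > 0: 0.00333R - 0.0502 = 0, so R* = 0.0502/0.00333 = 15.1.
Set dR/dt = 0 with R > 0: 0.338 - 0.0093C = 0, so C* = 0.338/0.0093 = 36.3.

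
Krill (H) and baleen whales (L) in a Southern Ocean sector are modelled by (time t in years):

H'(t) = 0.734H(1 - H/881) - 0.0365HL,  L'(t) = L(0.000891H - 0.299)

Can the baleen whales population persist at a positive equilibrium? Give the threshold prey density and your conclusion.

The predator equation gives dL/dt > 0 only when H > 0.299/0.000891 = 336.
Without the predator, H → K = 881. Since 881 > 336, the predator can invade and persist.

Threshold H = 336; K > 336, so yes, the predator persists.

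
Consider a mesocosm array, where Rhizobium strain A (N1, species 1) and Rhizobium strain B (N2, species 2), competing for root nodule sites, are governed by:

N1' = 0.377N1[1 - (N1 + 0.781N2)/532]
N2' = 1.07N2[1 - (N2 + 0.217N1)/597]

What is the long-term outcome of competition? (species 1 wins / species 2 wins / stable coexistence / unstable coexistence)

stable coexistence

Compare the nullcline intercepts: K1/α12 = 532/0.781 = 681 > K2 = 597; K2/α21 = 597/0.217 = 2750 > K1 = 532.
Since both inequalities hold, each species can invade when rare, so the interior equilibrium is stable.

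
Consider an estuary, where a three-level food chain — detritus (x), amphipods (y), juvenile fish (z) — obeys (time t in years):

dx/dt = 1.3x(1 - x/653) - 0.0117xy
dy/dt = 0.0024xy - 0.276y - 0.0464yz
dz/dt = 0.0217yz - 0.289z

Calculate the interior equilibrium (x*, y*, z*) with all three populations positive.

From dz/dt = 0: 0.0217y* = 0.289, so y* = 13.3.
From dx/dt = 0: 1.3(1 - x*/653) = 0.0117·13.3, giving x* = 653·(1 - 0.12) = 575.
From dy/dt = 0: 0.0024·575 - 0.276 = 0.0464z*, so z* = 1.1/0.0464 = 23.8.

x* ≈ 575, y* ≈ 13.3, z* ≈ 23.8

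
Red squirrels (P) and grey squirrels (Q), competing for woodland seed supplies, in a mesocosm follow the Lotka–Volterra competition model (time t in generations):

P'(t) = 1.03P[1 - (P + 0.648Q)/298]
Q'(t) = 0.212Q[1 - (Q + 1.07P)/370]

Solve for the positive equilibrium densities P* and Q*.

Setting both brackets to zero gives the nullclines P + 0.648Q = 298 and 1.07P + Q = 370.
Substituting Q = 370 - 1.07P into the first: P(1 - 0.648·1.07) = 298 - 0.648·370.
So P* = 58.2/0.307 = 190, and then Q* = 370 - 1.07·190 = 167.

P* ≈ 190, Q* ≈ 167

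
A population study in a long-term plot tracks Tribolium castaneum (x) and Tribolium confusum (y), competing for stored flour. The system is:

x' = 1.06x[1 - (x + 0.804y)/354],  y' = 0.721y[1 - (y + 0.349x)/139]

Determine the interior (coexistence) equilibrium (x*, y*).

Setting both brackets to zero gives the nullclines x + 0.804y = 354 and 0.349x + y = 139.
Substituting y = 139 - 0.349x into the first: x(1 - 0.804·0.349) = 354 - 0.804·139.
So x* = 242/0.719 = 337, and then y* = 139 - 0.349·337 = 21.5.

x* ≈ 337, y* ≈ 21.5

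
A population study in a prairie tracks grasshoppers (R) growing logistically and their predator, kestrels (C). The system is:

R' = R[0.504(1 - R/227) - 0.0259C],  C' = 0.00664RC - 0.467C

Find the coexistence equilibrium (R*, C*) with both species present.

From dC/dt = 0 with C > 0: 0.00664R* = 0.467, so R* = 70.3.
Substitute into dR/dt = 0: 0.504(1 - 70.3/227) = 0.0259C*.
The bracket is 0.69, giving C* = 0.348/0.0259 = 13.4.

R* ≈ 70.3, C* ≈ 13.4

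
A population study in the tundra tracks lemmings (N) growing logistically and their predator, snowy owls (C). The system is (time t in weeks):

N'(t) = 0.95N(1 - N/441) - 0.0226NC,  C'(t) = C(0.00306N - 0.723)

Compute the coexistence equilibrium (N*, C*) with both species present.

N* ≈ 236, C* ≈ 19.5

From dC/dt = 0 with C > 0: 0.00306N* = 0.723, so N* = 236.
Substitute into dN/dt = 0: 0.95(1 - 236/441) = 0.0226C*.
The bracket is 0.464, giving C* = 0.441/0.0226 = 19.5.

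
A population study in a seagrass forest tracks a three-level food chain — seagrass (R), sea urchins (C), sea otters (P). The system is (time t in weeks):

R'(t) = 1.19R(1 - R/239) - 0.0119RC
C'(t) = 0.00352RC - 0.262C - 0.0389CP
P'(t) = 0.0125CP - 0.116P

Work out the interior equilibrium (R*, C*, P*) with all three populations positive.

From dP/dt = 0: 0.0125C* = 0.116, so C* = 9.28.
From dR/dt = 0: 1.19(1 - R*/239) = 0.0119·9.28, giving R* = 239·(1 - 0.0928) = 217.
From dC/dt = 0: 0.00352·217 - 0.262 = 0.0389P*, so P* = 0.501/0.0389 = 12.9.

R* ≈ 217, C* ≈ 9.28, P* ≈ 12.9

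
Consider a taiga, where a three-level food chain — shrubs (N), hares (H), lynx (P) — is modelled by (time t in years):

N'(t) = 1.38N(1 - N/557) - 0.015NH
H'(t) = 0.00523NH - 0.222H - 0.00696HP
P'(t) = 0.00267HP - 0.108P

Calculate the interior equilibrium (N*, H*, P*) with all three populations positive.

N* ≈ 312, H* ≈ 40.4, P* ≈ 203

From dP/dt = 0: 0.00267H* = 0.108, so H* = 40.4.
From dN/dt = 0: 1.38(1 - N*/557) = 0.015·40.4, giving N* = 557·(1 - 0.44) = 312.
From dH/dt = 0: 0.00523·312 - 0.222 = 0.00696P*, so P* = 1.41/0.00696 = 203.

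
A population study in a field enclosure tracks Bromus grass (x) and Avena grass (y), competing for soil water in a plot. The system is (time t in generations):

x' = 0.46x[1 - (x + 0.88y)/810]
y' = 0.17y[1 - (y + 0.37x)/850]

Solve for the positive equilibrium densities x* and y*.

Setting both brackets to zero gives the nullclines x + 0.88y = 810 and 0.37x + y = 850.
Substituting y = 850 - 0.37x into the first: x(1 - 0.88·0.37) = 810 - 0.88·850.
So x* = 62/0.674 = 91.9, and then y* = 850 - 0.37·91.9 = 816.

x* ≈ 91.9, y* ≈ 816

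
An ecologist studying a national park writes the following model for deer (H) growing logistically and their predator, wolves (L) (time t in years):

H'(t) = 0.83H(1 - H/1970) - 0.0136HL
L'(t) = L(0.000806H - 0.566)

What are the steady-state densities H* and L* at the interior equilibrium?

From dL/dt = 0 with L > 0: 0.000806H* = 0.566, so H* = 702.
Substitute into dH/dt = 0: 0.83(1 - 702/1970) = 0.0136L*.
The bracket is 0.644, giving L* = 0.534/0.0136 = 39.3.

H* ≈ 702, L* ≈ 39.3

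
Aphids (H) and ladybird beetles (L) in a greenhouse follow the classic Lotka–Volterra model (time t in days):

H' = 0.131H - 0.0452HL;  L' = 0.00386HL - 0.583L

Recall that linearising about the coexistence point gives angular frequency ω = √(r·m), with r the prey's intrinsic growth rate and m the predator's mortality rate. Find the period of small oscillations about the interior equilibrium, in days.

T ≈ 22.7 days

Here r = 0.131 and m = 0.583, so r·m = 0.0764.
ω = √0.0764 = 0.276 per day, hence T = 2π/ω ≈ 22.7 days.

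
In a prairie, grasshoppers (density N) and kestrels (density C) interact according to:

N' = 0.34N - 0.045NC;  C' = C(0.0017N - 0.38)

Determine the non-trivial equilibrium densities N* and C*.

N* ≈ 224, C* ≈ 7.56

Set dC/dt = 0 with C > 0: 0.0017N - 0.38 = 0, so N* = 0.38/0.0017 = 224.
Set dN/dt = 0 with N > 0: 0.34 - 0.045C = 0, so C* = 0.34/0.045 = 7.56.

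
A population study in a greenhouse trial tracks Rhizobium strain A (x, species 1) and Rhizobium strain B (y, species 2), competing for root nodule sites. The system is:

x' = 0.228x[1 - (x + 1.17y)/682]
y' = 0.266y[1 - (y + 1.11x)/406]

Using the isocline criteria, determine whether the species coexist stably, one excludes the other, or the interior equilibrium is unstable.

species 1 excludes species 2

Compare the nullcline intercepts: K1/α12 = 682/1.17 = 583 > K2 = 406; K2/α21 = 406/1.11 = 366 < K1 = 682.
Since the inequalities point opposite ways, species 1 can invade but species 2 cannot.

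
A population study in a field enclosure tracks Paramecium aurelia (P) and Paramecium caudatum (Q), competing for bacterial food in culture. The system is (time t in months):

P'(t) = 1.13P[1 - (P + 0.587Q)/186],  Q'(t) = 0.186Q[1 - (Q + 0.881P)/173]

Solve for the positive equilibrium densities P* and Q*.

Setting both brackets to zero gives the nullclines P + 0.587Q = 186 and 0.881P + Q = 173.
Substituting Q = 173 - 0.881P into the first: P(1 - 0.587·0.881) = 186 - 0.587·173.
So P* = 84.4/0.483 = 175, and then Q* = 173 - 0.881·175 = 18.9.

P* ≈ 175, Q* ≈ 18.9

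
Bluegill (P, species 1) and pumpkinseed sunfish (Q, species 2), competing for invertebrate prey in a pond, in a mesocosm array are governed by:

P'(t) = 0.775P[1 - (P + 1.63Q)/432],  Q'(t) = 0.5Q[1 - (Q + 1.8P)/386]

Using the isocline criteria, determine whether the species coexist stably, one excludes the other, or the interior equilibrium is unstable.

unstable coexistence (outcome depends on initial conditions)

Compare the nullcline intercepts: K1/α12 = 432/1.63 = 265 < K2 = 386; K2/α21 = 386/1.8 = 214 < K1 = 432.
Since both are reversed, neither can invade when rare; the interior point is a saddle.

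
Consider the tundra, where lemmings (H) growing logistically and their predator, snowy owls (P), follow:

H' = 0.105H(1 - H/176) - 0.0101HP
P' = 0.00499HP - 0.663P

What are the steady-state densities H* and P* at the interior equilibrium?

From dP/dt = 0 with P > 0: 0.00499H* = 0.663, so H* = 133.
Substitute into dH/dt = 0: 0.105(1 - 133/176) = 0.0101P*.
The bracket is 0.245, giving P* = 0.0257/0.0101 = 2.55.

H* ≈ 133, P* ≈ 2.55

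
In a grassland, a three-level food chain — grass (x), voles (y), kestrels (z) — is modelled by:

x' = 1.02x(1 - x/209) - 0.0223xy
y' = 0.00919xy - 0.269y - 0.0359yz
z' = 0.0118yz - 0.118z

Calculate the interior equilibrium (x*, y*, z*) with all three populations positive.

From dz/dt = 0: 0.0118y* = 0.118, so y* = 10.
From dx/dt = 0: 1.02(1 - x*/209) = 0.0223·10, giving x* = 209·(1 - 0.219) = 163.
From dy/dt = 0: 0.00919·163 - 0.269 = 0.0359z*, so z* = 1.23/0.0359 = 34.3.

x* ≈ 163, y* ≈ 10, z* ≈ 34.3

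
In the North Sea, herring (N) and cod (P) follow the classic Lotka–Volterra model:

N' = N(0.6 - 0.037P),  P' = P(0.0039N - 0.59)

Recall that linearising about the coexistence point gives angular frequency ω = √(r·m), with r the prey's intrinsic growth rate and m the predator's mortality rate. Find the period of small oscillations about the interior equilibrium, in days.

Here r = 0.6 and m = 0.59, so r·m = 0.354.
ω = √0.354 = 0.595 per day, hence T = 2π/ω ≈ 10.6 days.

T ≈ 10.6 days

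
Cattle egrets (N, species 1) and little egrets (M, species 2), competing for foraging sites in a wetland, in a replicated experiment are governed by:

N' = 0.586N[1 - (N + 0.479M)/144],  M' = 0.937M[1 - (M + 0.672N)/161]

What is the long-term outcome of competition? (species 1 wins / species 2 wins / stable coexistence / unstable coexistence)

stable coexistence

Compare the nullcline intercepts: K1/α12 = 144/0.479 = 301 > K2 = 161; K2/α21 = 161/0.672 = 240 > K1 = 144.
Since both inequalities hold, each species can invade when rare, so the interior equilibrium is stable.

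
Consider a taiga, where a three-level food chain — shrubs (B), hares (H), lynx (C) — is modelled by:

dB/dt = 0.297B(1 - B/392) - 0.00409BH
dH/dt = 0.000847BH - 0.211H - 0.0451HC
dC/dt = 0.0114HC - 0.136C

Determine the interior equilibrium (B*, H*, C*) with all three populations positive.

B* ≈ 328, H* ≈ 11.9, C* ≈ 1.47

From dC/dt = 0: 0.0114H* = 0.136, so H* = 11.9.
From dB/dt = 0: 0.297(1 - B*/392) = 0.00409·11.9, giving B* = 392·(1 - 0.164) = 328.
From dH/dt = 0: 0.000847·328 - 0.211 = 0.0451C*, so C* = 0.0665/0.0451 = 1.47.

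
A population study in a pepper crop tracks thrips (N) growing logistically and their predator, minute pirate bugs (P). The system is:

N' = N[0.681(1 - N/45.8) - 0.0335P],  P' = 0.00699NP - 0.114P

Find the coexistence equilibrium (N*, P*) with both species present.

From dP/dt = 0 with P > 0: 0.00699N* = 0.114, so N* = 16.3.
Substitute into dN/dt = 0: 0.681(1 - 16.3/45.8) = 0.0335P*.
The bracket is 0.644, giving P* = 0.439/0.0335 = 13.1.

N* ≈ 16.3, P* ≈ 13.1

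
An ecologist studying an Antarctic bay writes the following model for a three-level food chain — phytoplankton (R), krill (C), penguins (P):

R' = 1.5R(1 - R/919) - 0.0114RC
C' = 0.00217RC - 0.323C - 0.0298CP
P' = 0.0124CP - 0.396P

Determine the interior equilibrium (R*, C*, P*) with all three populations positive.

R* ≈ 696, C* ≈ 31.9, P* ≈ 39.8

From dP/dt = 0: 0.0124C* = 0.396, so C* = 31.9.
From dR/dt = 0: 1.5(1 - R*/919) = 0.0114·31.9, giving R* = 919·(1 - 0.243) = 696.
From dC/dt = 0: 0.00217·696 - 0.323 = 0.0298P*, so P* = 1.19/0.0298 = 39.8.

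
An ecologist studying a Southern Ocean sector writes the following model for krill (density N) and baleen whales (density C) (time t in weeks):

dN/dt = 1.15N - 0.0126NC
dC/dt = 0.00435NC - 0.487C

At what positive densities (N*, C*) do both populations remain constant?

Set dC/dt = 0 with C > 0: 0.00435N - 0.487 = 0, so N* = 0.487/0.00435 = 112.
Set dN/dt = 0 with N > 0: 1.15 - 0.0126C = 0, so C* = 1.15/0.0126 = 91.3.

N* ≈ 112, C* ≈ 91.3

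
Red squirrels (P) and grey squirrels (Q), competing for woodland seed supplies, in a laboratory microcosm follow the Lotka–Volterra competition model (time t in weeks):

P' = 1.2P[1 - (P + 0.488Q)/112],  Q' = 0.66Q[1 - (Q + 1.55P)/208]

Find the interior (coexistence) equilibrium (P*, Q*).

Setting both brackets to zero gives the nullclines P + 0.488Q = 112 and 1.55P + Q = 208.
Substituting Q = 208 - 1.55P into the first: P(1 - 0.488·1.55) = 112 - 0.488·208.
So P* = 10.5/0.244 = 43.1, and then Q* = 208 - 1.55·43.1 = 141.

P* ≈ 43.1, Q* ≈ 141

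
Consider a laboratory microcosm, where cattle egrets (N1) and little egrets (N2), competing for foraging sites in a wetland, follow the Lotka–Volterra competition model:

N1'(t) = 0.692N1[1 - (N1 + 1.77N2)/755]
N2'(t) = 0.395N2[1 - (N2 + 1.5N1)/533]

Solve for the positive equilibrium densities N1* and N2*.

Setting both brackets to zero gives the nullclines N1 + 1.77N2 = 755 and 1.5N1 + N2 = 533.
Substituting N2 = 533 - 1.5N1 into the first: N1(1 - 1.77·1.5) = 755 - 1.77·533.
So N1* = -188/-1.66 = 114, and then N2* = 533 - 1.5·114 = 362.

N1* ≈ 114, N2* ≈ 362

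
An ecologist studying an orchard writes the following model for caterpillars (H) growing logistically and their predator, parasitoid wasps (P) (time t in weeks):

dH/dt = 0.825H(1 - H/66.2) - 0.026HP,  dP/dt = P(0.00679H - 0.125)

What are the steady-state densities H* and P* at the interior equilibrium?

H* ≈ 18.4, P* ≈ 22.9

From dP/dt = 0 with P > 0: 0.00679H* = 0.125, so H* = 18.4.
Substitute into dH/dt = 0: 0.825(1 - 18.4/66.2) = 0.026P*.
The bracket is 0.722, giving P* = 0.596/0.026 = 22.9.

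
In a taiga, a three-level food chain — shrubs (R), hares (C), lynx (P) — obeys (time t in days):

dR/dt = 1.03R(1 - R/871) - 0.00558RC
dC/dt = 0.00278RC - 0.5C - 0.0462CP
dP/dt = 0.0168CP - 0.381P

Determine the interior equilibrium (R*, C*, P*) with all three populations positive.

R* ≈ 764, C* ≈ 22.7, P* ≈ 35.1

From dP/dt = 0: 0.0168C* = 0.381, so C* = 22.7.
From dR/dt = 0: 1.03(1 - R*/871) = 0.00558·22.7, giving R* = 871·(1 - 0.123) = 764.
From dC/dt = 0: 0.00278·764 - 0.5 = 0.0462P*, so P* = 1.62/0.0462 = 35.1.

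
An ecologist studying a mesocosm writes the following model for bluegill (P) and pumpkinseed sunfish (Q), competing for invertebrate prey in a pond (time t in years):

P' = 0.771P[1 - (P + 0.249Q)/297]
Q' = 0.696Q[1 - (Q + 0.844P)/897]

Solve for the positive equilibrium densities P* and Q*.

P* ≈ 93.2, Q* ≈ 818

Setting both brackets to zero gives the nullclines P + 0.249Q = 297 and 0.844P + Q = 897.
Substituting Q = 897 - 0.844P into the first: P(1 - 0.249·0.844) = 297 - 0.249·897.
So P* = 73.6/0.79 = 93.2, and then Q* = 897 - 0.844·93.2 = 818.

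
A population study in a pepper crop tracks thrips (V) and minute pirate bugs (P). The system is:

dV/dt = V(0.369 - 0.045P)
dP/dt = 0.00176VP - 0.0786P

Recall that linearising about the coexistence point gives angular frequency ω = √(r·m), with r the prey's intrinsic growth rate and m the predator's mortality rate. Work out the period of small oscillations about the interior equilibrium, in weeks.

T ≈ 36.9 weeks

Here r = 0.369 and m = 0.0786, so r·m = 0.029.
ω = √0.029 = 0.17 per week, hence T = 2π/ω ≈ 36.9 weeks.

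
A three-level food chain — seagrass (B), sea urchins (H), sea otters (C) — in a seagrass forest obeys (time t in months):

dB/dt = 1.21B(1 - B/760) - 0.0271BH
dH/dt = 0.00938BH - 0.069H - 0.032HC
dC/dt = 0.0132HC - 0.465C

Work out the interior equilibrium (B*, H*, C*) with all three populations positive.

From dC/dt = 0: 0.0132H* = 0.465, so H* = 35.2.
From dB/dt = 0: 1.21(1 - B*/760) = 0.0271·35.2, giving B* = 760·(1 - 0.789) = 160.
From dH/dt = 0: 0.00938·160 - 0.069 = 0.032C*, so C* = 1.44/0.032 = 44.9.

B* ≈ 160, H* ≈ 35.2, C* ≈ 44.9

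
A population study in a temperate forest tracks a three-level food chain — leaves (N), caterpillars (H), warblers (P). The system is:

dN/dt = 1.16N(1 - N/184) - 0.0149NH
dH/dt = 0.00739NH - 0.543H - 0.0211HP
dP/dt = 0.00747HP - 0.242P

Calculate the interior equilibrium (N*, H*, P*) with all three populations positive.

N* ≈ 107, H* ≈ 32.4, P* ≈ 11.9

From dP/dt = 0: 0.00747H* = 0.242, so H* = 32.4.
From dN/dt = 0: 1.16(1 - N*/184) = 0.0149·32.4, giving N* = 184·(1 - 0.416) = 107.
From dH/dt = 0: 0.00739·107 - 0.543 = 0.0211P*, so P* = 0.251/0.0211 = 11.9.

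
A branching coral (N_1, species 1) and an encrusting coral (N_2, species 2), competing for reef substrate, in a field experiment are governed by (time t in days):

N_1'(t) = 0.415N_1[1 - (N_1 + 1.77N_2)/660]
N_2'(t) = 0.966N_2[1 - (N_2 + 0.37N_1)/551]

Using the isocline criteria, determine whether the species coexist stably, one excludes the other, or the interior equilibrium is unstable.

species 2 excludes species 1

Compare the nullcline intercepts: K1/α12 = 660/1.77 = 373 < K2 = 551; K2/α21 = 551/0.37 = 1490 > K1 = 660.
Since the inequalities point opposite ways, species 2 can invade but species 1 cannot.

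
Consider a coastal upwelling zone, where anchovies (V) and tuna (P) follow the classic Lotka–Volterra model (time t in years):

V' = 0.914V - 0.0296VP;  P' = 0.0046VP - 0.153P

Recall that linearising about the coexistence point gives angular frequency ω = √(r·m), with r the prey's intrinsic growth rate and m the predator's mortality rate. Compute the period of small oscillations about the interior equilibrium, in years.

T ≈ 16.8 years

Here r = 0.914 and m = 0.153, so r·m = 0.14.
ω = √0.14 = 0.374 per year, hence T = 2π/ω ≈ 16.8 years.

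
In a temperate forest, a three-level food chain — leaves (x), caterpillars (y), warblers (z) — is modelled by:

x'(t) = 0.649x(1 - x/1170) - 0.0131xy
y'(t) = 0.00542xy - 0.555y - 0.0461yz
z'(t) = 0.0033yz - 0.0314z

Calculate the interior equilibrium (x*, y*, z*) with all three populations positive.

From dz/dt = 0: 0.0033y* = 0.0314, so y* = 9.52.
From dx/dt = 0: 0.649(1 - x*/1170) = 0.0131·9.52, giving x* = 1170·(1 - 0.192) = 945.
From dy/dt = 0: 0.00542·945 - 0.555 = 0.0461z*, so z* = 4.57/0.0461 = 99.1.

x* ≈ 945, y* ≈ 9.52, z* ≈ 99.1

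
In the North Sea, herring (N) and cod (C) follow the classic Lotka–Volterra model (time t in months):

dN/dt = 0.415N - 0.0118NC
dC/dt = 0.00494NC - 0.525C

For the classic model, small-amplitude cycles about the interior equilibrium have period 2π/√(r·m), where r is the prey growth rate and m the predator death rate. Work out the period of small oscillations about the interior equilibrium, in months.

T ≈ 13.5 months

Here r = 0.415 and m = 0.525, so r·m = 0.218.
ω = √0.218 = 0.467 per month, hence T = 2π/ω ≈ 13.5 months.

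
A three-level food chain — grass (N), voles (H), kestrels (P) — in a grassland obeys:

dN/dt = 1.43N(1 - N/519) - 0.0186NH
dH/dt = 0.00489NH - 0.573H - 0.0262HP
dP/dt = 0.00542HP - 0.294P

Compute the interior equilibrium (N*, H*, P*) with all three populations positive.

N* ≈ 153, H* ≈ 54.2, P* ≈ 6.65

From dP/dt = 0: 0.00542H* = 0.294, so H* = 54.2.
From dN/dt = 0: 1.43(1 - N*/519) = 0.0186·54.2, giving N* = 519·(1 - 0.706) = 153.
From dH/dt = 0: 0.00489·153 - 0.573 = 0.0262P*, so P* = 0.174/0.0262 = 6.65.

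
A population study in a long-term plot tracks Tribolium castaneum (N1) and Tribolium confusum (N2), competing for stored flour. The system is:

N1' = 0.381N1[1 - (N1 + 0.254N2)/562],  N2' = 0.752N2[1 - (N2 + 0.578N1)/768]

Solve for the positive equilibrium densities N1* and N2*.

N1* ≈ 430, N2* ≈ 519

Setting both brackets to zero gives the nullclines N1 + 0.254N2 = 562 and 0.578N1 + N2 = 768.
Substituting N2 = 768 - 0.578N1 into the first: N1(1 - 0.254·0.578) = 562 - 0.254·768.
So N1* = 367/0.853 = 430, and then N2* = 768 - 0.578·430 = 519.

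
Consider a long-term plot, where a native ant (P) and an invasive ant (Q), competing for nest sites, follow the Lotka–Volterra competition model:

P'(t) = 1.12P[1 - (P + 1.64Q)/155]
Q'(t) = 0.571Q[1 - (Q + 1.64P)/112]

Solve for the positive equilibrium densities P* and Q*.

Setting both brackets to zero gives the nullclines P + 1.64Q = 155 and 1.64P + Q = 112.
Substituting Q = 112 - 1.64P into the first: P(1 - 1.64·1.64) = 155 - 1.64·112.
So P* = -28.7/-1.69 = 17, and then Q* = 112 - 1.64·17 = 84.2.

P* ≈ 17, Q* ≈ 84.2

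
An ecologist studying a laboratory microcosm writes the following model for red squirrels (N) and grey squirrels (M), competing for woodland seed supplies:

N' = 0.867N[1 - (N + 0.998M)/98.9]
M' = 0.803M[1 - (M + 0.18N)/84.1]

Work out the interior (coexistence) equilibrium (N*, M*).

Setting both brackets to zero gives the nullclines N + 0.998M = 98.9 and 0.18N + M = 84.1.
Substituting M = 84.1 - 0.18N into the first: N(1 - 0.998·0.18) = 98.9 - 0.998·84.1.
So N* = 15/0.82 = 18.2, and then M* = 84.1 - 0.18·18.2 = 80.8.

N* ≈ 18.2, M* ≈ 80.8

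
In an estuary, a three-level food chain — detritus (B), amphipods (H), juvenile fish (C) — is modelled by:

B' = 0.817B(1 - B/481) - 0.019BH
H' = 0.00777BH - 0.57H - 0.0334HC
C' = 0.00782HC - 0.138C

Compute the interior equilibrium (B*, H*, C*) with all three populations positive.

From dC/dt = 0: 0.00782H* = 0.138, so H* = 17.6.
From dB/dt = 0: 0.817(1 - B*/481) = 0.019·17.6, giving B* = 481·(1 - 0.41) = 284.
From dH/dt = 0: 0.00777·284 - 0.57 = 0.0334C*, so C* = 1.63/0.0334 = 48.9.

B* ≈ 284, H* ≈ 17.6, C* ≈ 48.9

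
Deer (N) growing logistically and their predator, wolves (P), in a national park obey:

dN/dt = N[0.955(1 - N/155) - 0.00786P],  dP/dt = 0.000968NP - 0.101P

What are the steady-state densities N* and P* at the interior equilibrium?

N* ≈ 104, P* ≈ 39.7

From dP/dt = 0 with P > 0: 0.000968N* = 0.101, so N* = 104.
Substitute into dN/dt = 0: 0.955(1 - 104/155) = 0.00786P*.
The bracket is 0.327, giving P* = 0.312/0.00786 = 39.7.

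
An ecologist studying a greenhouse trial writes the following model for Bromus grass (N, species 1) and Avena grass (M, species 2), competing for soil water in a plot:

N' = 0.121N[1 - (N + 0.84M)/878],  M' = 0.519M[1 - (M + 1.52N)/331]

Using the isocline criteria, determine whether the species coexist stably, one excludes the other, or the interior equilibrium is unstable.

species 1 excludes species 2

Compare the nullcline intercepts: K1/α12 = 878/0.84 = 1050 > K2 = 331; K2/α21 = 331/1.52 = 218 < K1 = 878.
Since the inequalities point opposite ways, species 1 can invade but species 2 cannot.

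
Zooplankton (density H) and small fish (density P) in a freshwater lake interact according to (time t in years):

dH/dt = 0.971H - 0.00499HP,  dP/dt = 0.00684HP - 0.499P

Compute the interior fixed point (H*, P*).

Set dP/dt = 0 with P > 0: 0.00684H - 0.499 = 0, so H* = 0.499/0.00684 = 73.
Set dH/dt = 0 with H > 0: 0.971 - 0.00499P = 0, so P* = 0.971/0.00499 = 195.

H* ≈ 73, P* ≈ 195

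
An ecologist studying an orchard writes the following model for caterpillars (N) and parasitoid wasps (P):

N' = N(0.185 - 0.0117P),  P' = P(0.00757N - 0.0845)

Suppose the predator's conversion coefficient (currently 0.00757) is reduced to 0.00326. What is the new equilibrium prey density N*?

At the interior fixed point, setting dP/dt = 0 with P > 0 fixes N* = (predator death rate)/(NP coefficient) — independent of the other coefficients.
With the change, N* = 0.0845/0.00326 = 25.9; it rises from 11.2.

N* ≈ 25.9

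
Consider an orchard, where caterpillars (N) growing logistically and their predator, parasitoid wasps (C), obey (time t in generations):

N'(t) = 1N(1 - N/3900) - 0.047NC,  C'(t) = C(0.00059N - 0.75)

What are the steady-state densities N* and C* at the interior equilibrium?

From dC/dt = 0 with C > 0: 0.00059N* = 0.75, so N* = 1270.
Substitute into dN/dt = 0: 1(1 - 1270/3900) = 0.047C*.
The bracket is 0.674, giving C* = 0.674/0.047 = 14.3.

N* ≈ 1270, C* ≈ 14.3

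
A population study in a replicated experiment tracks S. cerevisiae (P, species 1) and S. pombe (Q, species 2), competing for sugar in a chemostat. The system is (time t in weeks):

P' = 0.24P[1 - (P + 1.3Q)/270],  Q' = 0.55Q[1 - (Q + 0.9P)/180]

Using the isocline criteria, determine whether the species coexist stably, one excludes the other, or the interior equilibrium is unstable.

species 1 excludes species 2

Compare the nullcline intercepts: K1/α12 = 270/1.3 = 208 > K2 = 180; K2/α21 = 180/0.9 = 200 < K1 = 270.
Since the inequalities point opposite ways, species 1 can invade but species 2 cannot.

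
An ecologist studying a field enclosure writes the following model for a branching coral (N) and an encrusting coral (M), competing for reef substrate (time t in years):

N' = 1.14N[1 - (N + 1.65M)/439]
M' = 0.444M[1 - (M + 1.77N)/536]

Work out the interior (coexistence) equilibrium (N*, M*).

N* ≈ 232, M* ≈ 126

Setting both brackets to zero gives the nullclines N + 1.65M = 439 and 1.77N + M = 536.
Substituting M = 536 - 1.77N into the first: N(1 - 1.65·1.77) = 439 - 1.65·536.
So N* = -445/-1.92 = 232, and then M* = 536 - 1.77·232 = 126.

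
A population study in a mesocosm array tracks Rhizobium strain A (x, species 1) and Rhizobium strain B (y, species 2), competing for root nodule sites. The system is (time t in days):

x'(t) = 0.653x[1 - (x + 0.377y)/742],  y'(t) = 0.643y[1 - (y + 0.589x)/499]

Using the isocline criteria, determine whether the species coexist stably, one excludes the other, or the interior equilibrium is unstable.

stable coexistence

Compare the nullcline intercepts: K1/α12 = 742/0.377 = 1970 > K2 = 499; K2/α21 = 499/0.589 = 847 > K1 = 742.
Since both inequalities hold, each species can invade when rare, so the interior equilibrium is stable.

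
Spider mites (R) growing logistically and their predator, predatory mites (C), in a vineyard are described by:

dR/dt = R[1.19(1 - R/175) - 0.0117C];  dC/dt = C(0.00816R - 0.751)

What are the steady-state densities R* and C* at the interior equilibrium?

R* ≈ 92, C* ≈ 48.2

From dC/dt = 0 with C > 0: 0.00816R* = 0.751, so R* = 92.
Substitute into dR/dt = 0: 1.19(1 - 92/175) = 0.0117C*.
The bracket is 0.474, giving C* = 0.564/0.0117 = 48.2.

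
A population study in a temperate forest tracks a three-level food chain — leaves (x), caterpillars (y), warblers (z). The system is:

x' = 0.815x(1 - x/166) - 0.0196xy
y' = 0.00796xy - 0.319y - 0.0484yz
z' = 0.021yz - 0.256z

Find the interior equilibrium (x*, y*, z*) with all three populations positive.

x* ≈ 117, y* ≈ 12.2, z* ≈ 12.7

From dz/dt = 0: 0.021y* = 0.256, so y* = 12.2.
From dx/dt = 0: 0.815(1 - x*/166) = 0.0196·12.2, giving x* = 166·(1 - 0.293) = 117.
From dy/dt = 0: 0.00796·117 - 0.319 = 0.0484z*, so z* = 0.615/0.0484 = 12.7.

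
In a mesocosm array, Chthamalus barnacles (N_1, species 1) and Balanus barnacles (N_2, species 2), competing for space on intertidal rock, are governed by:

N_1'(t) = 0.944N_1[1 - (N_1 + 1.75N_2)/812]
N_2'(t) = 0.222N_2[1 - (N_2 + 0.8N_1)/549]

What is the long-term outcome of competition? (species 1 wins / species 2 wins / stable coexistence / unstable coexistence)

unstable coexistence (outcome depends on initial conditions)

Compare the nullcline intercepts: K1/α12 = 812/1.75 = 464 < K2 = 549; K2/α21 = 549/0.8 = 686 < K1 = 812.
Since both are reversed, neither can invade when rare; the interior point is a saddle.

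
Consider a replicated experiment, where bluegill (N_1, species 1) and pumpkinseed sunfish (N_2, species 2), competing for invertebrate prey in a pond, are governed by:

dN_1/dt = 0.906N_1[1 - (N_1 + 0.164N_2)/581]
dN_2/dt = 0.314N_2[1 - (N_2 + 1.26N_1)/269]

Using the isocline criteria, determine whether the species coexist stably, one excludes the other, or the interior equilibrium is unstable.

Compare the nullcline intercepts: K1/α12 = 581/0.164 = 3540 > K2 = 269; K2/α21 = 269/1.26 = 213 < K1 = 581.
Since the inequalities point opposite ways, species 1 can invade but species 2 cannot.

species 1 excludes species 2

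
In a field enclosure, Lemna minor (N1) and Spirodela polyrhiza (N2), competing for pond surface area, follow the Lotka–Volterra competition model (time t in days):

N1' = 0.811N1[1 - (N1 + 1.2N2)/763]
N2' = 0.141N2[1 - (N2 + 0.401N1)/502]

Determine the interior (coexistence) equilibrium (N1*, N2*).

N1* ≈ 310, N2* ≈ 378

Setting both brackets to zero gives the nullclines N1 + 1.2N2 = 763 and 0.401N1 + N2 = 502.
Substituting N2 = 502 - 0.401N1 into the first: N1(1 - 1.2·0.401) = 763 - 1.2·502.
So N1* = 161/0.519 = 310, and then N2* = 502 - 0.401·310 = 378.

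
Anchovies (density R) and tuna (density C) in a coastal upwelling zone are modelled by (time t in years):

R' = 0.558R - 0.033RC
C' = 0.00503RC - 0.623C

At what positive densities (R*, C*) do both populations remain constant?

R* ≈ 124, C* ≈ 16.9

Set dC/dt = 0 with C > 0: 0.00503R - 0.623 = 0, so R* = 0.623/0.00503 = 124.
Set dR/dt = 0 with R > 0: 0.558 - 0.033C = 0, so C* = 0.558/0.033 = 16.9.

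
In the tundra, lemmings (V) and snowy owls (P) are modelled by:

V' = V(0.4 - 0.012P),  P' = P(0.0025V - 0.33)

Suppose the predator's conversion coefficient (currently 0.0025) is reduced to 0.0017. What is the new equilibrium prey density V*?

V* ≈ 194

At the interior fixed point, setting dP/dt = 0 with P > 0 fixes V* = (predator death rate)/(VP coefficient) — independent of the other coefficients.
With the change, V* = 0.33/0.0017 = 194; it rises from 132.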